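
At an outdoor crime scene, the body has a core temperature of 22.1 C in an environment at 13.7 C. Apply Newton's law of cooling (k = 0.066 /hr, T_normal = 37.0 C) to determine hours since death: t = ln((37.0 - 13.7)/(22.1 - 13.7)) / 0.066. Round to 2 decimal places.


Using Newton's law of cooling:
t = ln((T_normal - T_ambient) / (T_body - T_ambient)) / k
T_normal - T_ambient = 23.3
T_body - T_ambient = 8.4
Ratio = 2.77381
ln(ratio) = 1.020222
t = 1.020222 / 0.066 = 15.46 hours

15.46


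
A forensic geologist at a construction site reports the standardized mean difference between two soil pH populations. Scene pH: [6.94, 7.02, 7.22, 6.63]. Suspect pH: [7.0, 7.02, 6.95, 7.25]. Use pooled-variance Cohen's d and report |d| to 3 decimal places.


Pooled-variance Cohen's d for soil pH comparison:
Scene mean = 27.81 / 4 = 6.9525
Suspect mean = 28.22 / 4 = 7.055
Scene sample variance s_s^2 = 0.060092
Suspect sample variance s_c^2 = 0.017767
Pooled variance = ((n_s-1)*s_s^2 + (n_c-1)*s_c^2) / (n_s + n_c - 2) = 0.038929
Pooled SD = sqrt(0.038929) = 0.197304
Mean difference = -0.1025
|d| = |-0.1025| / 0.197304 = 0.520

0.520


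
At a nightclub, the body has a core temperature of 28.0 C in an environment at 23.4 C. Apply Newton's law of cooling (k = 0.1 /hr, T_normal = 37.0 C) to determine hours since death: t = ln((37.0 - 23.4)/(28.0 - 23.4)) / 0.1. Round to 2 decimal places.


Using Newton's law of cooling:
t = ln((T_normal - T_ambient) / (T_body - T_ambient)) / k
T_normal - T_ambient = 13.6
T_body - T_ambient = 4.6
Ratio = 2.956522
ln(ratio) = 1.084014
t = 1.084014 / 0.1 = 10.84 hours

10.84


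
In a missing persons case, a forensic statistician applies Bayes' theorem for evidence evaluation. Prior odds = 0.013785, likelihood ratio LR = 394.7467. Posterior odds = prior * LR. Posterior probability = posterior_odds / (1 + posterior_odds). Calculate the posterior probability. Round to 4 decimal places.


Bayesian evidence evaluation:
Posterior odds = prior_odds * LR = 0.013785 * 394.7467 = 5.441583
Posterior probability = posterior_odds / (1 + posterior_odds)
= 5.441583 / (1 + 5.441583)
= 5.441583 / 6.441583
= 0.8448

0.8448


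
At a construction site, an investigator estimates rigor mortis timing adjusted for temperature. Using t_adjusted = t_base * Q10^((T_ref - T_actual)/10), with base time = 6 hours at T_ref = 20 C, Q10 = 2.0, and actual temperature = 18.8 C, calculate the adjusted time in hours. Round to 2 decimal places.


Rigor mortis time adjustment:
Exponent = (T_ref - T_actual) / 10 = (20 - 18.8) / 10 = 0.12
Q10 factor = 2.0^0.12 = 1.08673
t_adjusted = 6 * 1.08673 = 6.52 hours

6.52


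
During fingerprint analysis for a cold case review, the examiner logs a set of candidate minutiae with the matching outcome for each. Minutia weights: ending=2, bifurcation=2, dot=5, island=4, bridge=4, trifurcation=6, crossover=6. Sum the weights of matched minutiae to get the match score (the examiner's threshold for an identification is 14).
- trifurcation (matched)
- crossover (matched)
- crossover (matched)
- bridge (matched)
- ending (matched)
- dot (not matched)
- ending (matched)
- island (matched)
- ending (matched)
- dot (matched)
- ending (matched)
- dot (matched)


Weighted minutiae match score:
  trifurcation: matched, +6 (running total 6)
  crossover: matched, +6 (running total 12)
  crossover: matched, +6 (running total 18)
  bridge: matched, +4 (running total 22)
  ending: matched, +2 (running total 24)
  dot: not matched, +0
  ending: matched, +2 (running total 26)
  island: matched, +4 (running total 30)
  ending: matched, +2 (running total 32)
  dot: matched, +5 (running total 37)
  ending: matched, +2 (running total 39)
  dot: matched, +5 (running total 44)
Total score = 44
Threshold = 14; verdict = identification

44


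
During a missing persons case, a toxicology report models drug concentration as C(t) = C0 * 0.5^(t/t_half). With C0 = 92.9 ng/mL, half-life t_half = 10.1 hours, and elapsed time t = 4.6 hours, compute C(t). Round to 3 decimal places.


Drug concentration decay:
Number of half-lives = t / t_half = 4.6 / 10.1 = 0.455446
Decay factor = 0.5^0.455446 = 0.72928468
C(t) = 92.9 * 0.72928468 = 67.751 ng/mL

67.751


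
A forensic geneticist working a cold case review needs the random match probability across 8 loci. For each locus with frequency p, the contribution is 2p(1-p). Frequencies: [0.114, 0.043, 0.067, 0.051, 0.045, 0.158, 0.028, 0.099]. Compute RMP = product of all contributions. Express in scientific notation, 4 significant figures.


Computing RMP for 8 loci:
Locus 1: 2 * 0.114 * 0.886 = 0.202008
Locus 2: 2 * 0.043 * 0.957 = 0.082302
Locus 3: 2 * 0.067 * 0.933 = 0.125022
Locus 4: 2 * 0.051 * 0.949 = 0.096798
Locus 5: 2 * 0.045 * 0.955 = 0.08595
Locus 6: 2 * 0.158 * 0.842 = 0.266072
Locus 7: 2 * 0.028 * 0.972 = 0.054432
Locus 8: 2 * 0.099 * 0.901 = 0.178398
RMP = 4.468e-08

4.468e-08


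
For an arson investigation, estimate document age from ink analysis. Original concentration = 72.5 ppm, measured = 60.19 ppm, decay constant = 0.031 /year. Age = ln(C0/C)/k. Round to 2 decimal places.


Document age estimation:
C0/C = 72.5 / 60.19 = 1.204519
ln(C0/C) = 0.18608
t = 0.18608 / 0.031 = 6.00 years

6.00


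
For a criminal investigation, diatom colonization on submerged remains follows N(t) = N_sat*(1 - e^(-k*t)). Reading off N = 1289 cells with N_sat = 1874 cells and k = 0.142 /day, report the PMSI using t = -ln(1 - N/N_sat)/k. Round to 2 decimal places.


PMSI from diatom colonization curve:
N / N_sat = 1289 / 1874 = 0.687834
1 - N/N_sat = 0.312166
ln(1 - N/N_sat) = -1.16422
t = -ln(1 - N/N_sat) / k = -(-1.16422) / 0.142 = 8.20 days

8.20


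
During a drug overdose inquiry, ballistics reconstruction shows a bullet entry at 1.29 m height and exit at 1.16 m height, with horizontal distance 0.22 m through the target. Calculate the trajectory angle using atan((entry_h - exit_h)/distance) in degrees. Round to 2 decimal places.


Bullet trajectory angle:
Height difference = 1.29 - 1.16 = 0.13 m
angle = atan(0.13 / 0.22)
angle = atan(0.590909)
angle = 30.58 degrees

30.58


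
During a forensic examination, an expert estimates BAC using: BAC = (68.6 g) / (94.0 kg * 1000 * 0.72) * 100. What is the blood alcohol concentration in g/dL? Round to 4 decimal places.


Applying the Widmark formula:
BAC = (dose_g / (body_wt * 1000 * r)) * 100
Denominator = 94.0 * 1000 * 0.72 = 67680
BAC = (68.6 / 67680) * 100
BAC = 0.1014 g/dL

0.1014


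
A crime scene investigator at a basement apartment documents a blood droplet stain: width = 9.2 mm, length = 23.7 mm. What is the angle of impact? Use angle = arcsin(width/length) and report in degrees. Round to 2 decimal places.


Blood spatter impact angle calculation:
width / length = 9.2 / 23.7 = 0.388186
angle = arcsin(0.388186)
angle = 22.84 degrees

22.84


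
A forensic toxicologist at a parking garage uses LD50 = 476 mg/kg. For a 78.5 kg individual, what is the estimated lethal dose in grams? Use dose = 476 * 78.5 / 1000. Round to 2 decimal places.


Lethal dose calculation:
Lethal dose = LD50 * body_weight / 1000
= 476 * 78.5 / 1000
= 37366 / 1000
= 37.37 g

37.37


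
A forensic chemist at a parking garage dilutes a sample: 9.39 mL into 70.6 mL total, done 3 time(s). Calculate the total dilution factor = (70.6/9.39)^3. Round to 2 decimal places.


Dilution factor calculation:
Single dilution = V_total / V_sample = 70.6 / 9.39 ≈ 7.518637
Number of dilutions = 3
Total DF = (70.6 / 9.39)^3 (full precision, rounded at the end) = 425.03

425.03


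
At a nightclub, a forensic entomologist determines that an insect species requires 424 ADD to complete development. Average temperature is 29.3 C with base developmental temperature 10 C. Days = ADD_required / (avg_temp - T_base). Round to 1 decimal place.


Insect development time:
Effective temperature = avg_temp - T_base = 29.3 - 10 = 19.3 C
Days = ADD / effective_temp = 424 / 19.3 = 22.0 days

22.0


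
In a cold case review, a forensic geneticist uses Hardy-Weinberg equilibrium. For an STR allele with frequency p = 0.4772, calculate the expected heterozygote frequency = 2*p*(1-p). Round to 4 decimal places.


Hardy-Weinberg heterozygote frequency:
q = 1 - p = 1 - 0.4772 = 0.5228
2pq = 2 * 0.4772 * 0.5228 = 0.4990

0.4990


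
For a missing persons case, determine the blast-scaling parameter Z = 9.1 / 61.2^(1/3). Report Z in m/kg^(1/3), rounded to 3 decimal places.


Scaled distance calculation:
W^(1/3) = 61.2^(1/3) = 3.940795
Z = R / W^(1/3) = 9.1 / 3.940795
Z = 2.309 m/kg^(1/3)

2.309


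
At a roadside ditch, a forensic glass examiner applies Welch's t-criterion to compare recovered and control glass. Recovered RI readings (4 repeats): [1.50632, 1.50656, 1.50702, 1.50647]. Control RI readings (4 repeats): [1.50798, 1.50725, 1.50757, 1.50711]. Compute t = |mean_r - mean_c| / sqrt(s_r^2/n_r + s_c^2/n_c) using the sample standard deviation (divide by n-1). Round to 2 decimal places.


Welch's t-criterion for glass RI comparison:
Recovered mean = sum / n_r = 6.02637 / 4 = 1.5065925
Control mean = sum / n_c = 6.02991 / 4 = 1.5074775
Recovered sample variance s_r^2 = 9.1025e-08
Control sample variance s_c^2 = 1.49292e-07
Welch SE (unpooled) = sqrt(s_r^2/n_r + s_c^2/n_c) = sqrt(2.27562e-08 + 3.73229e-08) = sqrt(6.00791e-08) = 0.00024511
|mean_r - mean_c| = 0.000885
t = 0.000885 / 0.00024511 = 3.61

3.61


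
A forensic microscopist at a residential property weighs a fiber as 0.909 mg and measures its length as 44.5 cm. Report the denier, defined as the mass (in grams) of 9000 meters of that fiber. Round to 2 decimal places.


Denier calculation:
Mass in grams = 0.909 mg / 1000 = 0.000909 g
Length in meters = 44.5 cm / 100 = 0.445 m
Linear density = mass / length = 0.000909 / 0.445 = 0.0020427 g/m
Denier = (g/m) * 9000 = 0.0020427 * 9000 = 18.38

18.38


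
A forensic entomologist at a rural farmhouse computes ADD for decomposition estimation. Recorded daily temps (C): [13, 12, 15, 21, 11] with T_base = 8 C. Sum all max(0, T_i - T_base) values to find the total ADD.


Computing ADD day by day:
Day 1: max(0, 13 - 8) = 5
Day 2: max(0, 12 - 8) = 4
Day 3: max(0, 15 - 8) = 7
Day 4: max(0, 21 - 8) = 13
Day 5: max(0, 11 - 8) = 3
Total ADD = 32

32


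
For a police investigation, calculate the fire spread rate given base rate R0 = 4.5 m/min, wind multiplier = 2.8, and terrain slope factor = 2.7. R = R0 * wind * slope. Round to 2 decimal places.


Fire spread rate calculation:
R = R0 * wind_factor * slope_factor
= 4.5 * 2.8 * 2.7
= 12.6 * 2.7
= 34.02 m/min

34.02


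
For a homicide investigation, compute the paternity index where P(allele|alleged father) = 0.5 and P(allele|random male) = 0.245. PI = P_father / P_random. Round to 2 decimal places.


Paternity Index calculation:
PI = P(allele|father) / P(allele|random)
PI = 0.5 / 0.245
PI = 2.04

2.04


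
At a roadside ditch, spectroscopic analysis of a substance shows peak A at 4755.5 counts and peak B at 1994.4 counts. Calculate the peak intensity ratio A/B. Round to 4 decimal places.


Spectral peak ratio:
Peak A = 4755.5 counts
Peak B = 1994.4 counts
Ratio = 4755.5 / 1994.4 = 2.3844

2.3844


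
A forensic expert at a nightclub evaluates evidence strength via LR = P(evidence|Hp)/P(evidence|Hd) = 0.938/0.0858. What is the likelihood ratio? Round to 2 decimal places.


Likelihood ratio calculation:
LR = P(E|Hp) / P(E|Hd)
LR = 0.938 / 0.0858
LR = 10.93

10.93


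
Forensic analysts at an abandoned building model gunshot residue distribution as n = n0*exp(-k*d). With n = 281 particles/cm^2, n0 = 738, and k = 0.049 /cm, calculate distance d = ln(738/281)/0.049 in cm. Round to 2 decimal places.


GSR distance calculation:
n0/n = 738 / 281 = 2.626335
ln(n0/n) = 0.965589
d = 0.965589 / 0.049 = 19.71 cm

19.71


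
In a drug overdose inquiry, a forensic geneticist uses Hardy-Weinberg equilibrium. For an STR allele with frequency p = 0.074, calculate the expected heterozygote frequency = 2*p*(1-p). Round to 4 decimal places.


Hardy-Weinberg heterozygote frequency:
q = 1 - p = 1 - 0.074 = 0.926
2pq = 2 * 0.074 * 0.926 = 0.1370

0.1370


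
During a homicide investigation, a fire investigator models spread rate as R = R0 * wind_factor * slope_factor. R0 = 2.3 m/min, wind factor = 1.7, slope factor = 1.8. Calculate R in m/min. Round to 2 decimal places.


Fire spread rate calculation:
R = R0 * wind_factor * slope_factor
= 2.3 * 1.7 * 1.8
= 3.91 * 1.8
= 7.04 m/min

7.04


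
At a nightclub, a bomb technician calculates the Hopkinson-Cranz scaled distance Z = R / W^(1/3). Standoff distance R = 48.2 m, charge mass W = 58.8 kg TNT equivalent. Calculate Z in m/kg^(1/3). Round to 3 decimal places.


Scaled distance calculation:
W^(1/3) = 58.8^(1/3) = 3.888593
Z = R / W^(1/3) = 48.2 / 3.888593
Z = 12.395 m/kg^(1/3)

12.395


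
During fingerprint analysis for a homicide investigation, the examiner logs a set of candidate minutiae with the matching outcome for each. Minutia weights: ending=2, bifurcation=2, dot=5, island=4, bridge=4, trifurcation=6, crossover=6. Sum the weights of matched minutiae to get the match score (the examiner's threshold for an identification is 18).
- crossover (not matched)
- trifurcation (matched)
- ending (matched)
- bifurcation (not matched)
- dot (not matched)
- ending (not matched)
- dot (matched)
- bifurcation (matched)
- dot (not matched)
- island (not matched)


Weighted minutiae match score:
  crossover: not matched, +0
  trifurcation: matched, +6 (running total 6)
  ending: matched, +2 (running total 8)
  bifurcation: not matched, +0
  dot: not matched, +0
  ending: not matched, +0
  dot: matched, +5 (running total 13)
  bifurcation: matched, +2 (running total 15)
  dot: not matched, +0
  island: not matched, +0
Total score = 15
Threshold = 18; verdict = inconclusive

15


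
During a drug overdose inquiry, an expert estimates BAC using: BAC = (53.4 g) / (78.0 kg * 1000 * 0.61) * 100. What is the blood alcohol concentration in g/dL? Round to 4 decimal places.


Applying the Widmark formula:
BAC = (dose_g / (body_wt * 1000 * r)) * 100
Denominator = 78.0 * 1000 * 0.61 = 47580
BAC = (53.4 / 47580) * 100
BAC = 0.1122 g/dL

0.1122


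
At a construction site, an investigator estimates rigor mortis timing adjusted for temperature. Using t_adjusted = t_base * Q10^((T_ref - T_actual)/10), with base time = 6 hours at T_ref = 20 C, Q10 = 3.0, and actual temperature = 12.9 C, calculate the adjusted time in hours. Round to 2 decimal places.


Rigor mortis time adjustment:
Exponent = (T_ref - T_actual) / 10 = (20 - 12.9) / 10 = 0.71
Q10 factor = 3.0^0.71 = 2.1815
t_adjusted = 6 * 2.1815 = 13.09 hours

13.09


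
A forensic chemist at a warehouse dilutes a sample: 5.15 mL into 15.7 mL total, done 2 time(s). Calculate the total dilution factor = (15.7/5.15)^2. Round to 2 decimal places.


Dilution factor calculation:
Single dilution = V_total / V_sample = 15.7 / 5.15 ≈ 3.048544
Number of dilutions = 2
Total DF = (15.7 / 5.15)^2 (full precision, rounded at the end) = 9.29

9.29


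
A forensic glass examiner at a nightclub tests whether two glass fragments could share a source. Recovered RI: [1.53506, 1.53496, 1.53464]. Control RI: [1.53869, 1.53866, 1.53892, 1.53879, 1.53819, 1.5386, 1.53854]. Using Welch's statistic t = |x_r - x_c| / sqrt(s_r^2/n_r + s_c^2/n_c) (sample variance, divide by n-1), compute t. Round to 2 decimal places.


Welch's t-criterion for glass RI comparison:
Recovered mean = sum / n_r = 4.60466 / 3 = 1.5348867
Control mean = sum / n_c = 10.77039 / 7 = 1.5386271
Recovered sample variance s_r^2 = 4.81333e-08
Control sample variance s_c^2 = 5.27905e-08
Welch SE (unpooled) = sqrt(s_r^2/n_r + s_c^2/n_c) = sqrt(1.60444e-08 + 7.5415e-09) = sqrt(2.35859e-08) = 0.000153577
|mean_r - mean_c| = 0.00374048
t = 0.00374048 / 0.000153577 = 24.36

24.36


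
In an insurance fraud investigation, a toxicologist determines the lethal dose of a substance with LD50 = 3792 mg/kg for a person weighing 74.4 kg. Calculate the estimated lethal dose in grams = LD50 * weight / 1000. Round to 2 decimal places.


Lethal dose calculation:
Lethal dose = LD50 * body_weight / 1000
= 3792 * 74.4 / 1000
= 282124.8 / 1000
= 282.12 g

282.12


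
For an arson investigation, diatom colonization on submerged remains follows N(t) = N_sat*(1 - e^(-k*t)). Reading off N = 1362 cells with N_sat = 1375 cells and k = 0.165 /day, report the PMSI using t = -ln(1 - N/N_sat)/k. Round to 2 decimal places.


PMSI from diatom colonization curve:
N / N_sat = 1362 / 1375 = 0.990545
1 - N/N_sat = 0.009455
ln(1 - N/N_sat) = -4.661212
t = -ln(1 - N/N_sat) / k = -(-4.661212) / 0.165 = 28.25 days

28.25


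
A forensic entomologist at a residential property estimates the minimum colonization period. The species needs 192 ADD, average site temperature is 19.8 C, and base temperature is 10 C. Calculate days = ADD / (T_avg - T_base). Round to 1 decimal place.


Insect development time:
Effective temperature = avg_temp - T_base = 19.8 - 10 = 9.8 C
Days = ADD / effective_temp = 192 / 9.8 = 19.6 days

19.6


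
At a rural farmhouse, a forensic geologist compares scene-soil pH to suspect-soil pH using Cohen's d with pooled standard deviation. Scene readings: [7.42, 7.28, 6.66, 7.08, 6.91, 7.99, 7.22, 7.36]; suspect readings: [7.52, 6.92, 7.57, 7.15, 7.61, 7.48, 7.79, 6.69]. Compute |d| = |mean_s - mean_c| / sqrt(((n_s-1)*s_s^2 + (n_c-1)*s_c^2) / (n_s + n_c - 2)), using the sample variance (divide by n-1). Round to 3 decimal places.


Pooled-variance Cohen's d for soil pH comparison:
Scene mean = 57.92 / 8 = 7.24
Suspect mean = 58.73 / 8 = 7.34125
Scene sample variance s_s^2 = 0.1546
Suspect sample variance s_c^2 = 0.145041
Pooled variance = ((n_s-1)*s_s^2 + (n_c-1)*s_c^2) / (n_s + n_c - 2) = 0.149821
Pooled SD = sqrt(0.149821) = 0.387067
Mean difference = -0.10125
|d| = |-0.10125| / 0.387067 = 0.262

0.262


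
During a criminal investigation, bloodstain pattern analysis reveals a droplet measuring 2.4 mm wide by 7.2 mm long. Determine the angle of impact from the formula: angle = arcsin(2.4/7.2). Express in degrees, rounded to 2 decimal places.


Blood spatter impact angle calculation:
width / length = 2.4 / 7.2 = 0.333333
angle = arcsin(0.333333)
angle = 19.47 degrees

19.47


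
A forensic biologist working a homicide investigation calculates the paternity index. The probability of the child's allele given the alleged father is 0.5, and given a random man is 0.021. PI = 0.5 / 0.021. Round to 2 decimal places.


Paternity Index calculation:
PI = P(allele|father) / P(allele|random)
PI = 0.5 / 0.021
PI = 23.81

23.81


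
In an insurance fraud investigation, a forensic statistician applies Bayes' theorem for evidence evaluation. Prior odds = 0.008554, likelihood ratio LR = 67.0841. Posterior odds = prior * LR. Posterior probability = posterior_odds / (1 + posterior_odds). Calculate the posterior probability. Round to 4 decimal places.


Bayesian evidence evaluation:
Posterior odds = prior_odds * LR = 0.008554 * 67.0841 = 0.5738374
Posterior probability = posterior_odds / (1 + posterior_odds)
= 0.5738374 / (1 + 0.5738374)
= 0.5738374 / 1.5738374
= 0.3646

0.3646


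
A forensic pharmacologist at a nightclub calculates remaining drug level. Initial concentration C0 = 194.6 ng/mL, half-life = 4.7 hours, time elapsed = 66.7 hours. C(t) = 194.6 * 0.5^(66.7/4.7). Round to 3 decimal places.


Drug concentration decay:
Number of half-lives = t / t_half = 66.7 / 4.7 = 14.191489
Decay factor = 0.5^14.191489 = 0.00005345
C(t) = 194.6 * 0.00005345 = 0.010 ng/mL

0.010


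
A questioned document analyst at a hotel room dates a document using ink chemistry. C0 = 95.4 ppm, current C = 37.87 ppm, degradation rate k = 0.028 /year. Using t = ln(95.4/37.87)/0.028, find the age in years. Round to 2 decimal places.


Document age estimation:
C0/C = 95.4 / 37.87 = 2.519144
ln(C0/C) = 0.923919
t = 0.923919 / 0.028 = 33.00 years

33.00


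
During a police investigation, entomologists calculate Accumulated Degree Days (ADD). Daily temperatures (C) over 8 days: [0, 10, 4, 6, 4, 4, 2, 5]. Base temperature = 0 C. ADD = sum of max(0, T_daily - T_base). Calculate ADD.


Computing ADD day by day:
Day 1: max(0, 0 - 0) = 0
Day 2: max(0, 10 - 0) = 10
Day 3: max(0, 4 - 0) = 4
Day 4: max(0, 6 - 0) = 6
Day 5: max(0, 4 - 0) = 4
Day 6: max(0, 4 - 0) = 4
Day 7: max(0, 2 - 0) = 2
Day 8: max(0, 5 - 0) = 5
Total ADD = 35

35


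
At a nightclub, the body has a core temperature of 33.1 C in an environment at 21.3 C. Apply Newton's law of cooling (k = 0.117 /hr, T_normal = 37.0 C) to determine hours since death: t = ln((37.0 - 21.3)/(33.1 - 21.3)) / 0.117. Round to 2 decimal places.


Using Newton's law of cooling:
t = ln((T_normal - T_ambient) / (T_body - T_ambient)) / k
T_normal - T_ambient = 15.7
T_body - T_ambient = 11.8
Ratio = 1.330508
ln(ratio) = 0.285561
t = 0.285561 / 0.117 = 2.44 hours

2.44


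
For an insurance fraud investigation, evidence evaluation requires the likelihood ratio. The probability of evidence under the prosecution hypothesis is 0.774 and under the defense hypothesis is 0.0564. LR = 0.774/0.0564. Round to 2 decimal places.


Likelihood ratio calculation:
LR = P(E|Hp) / P(E|Hd)
LR = 0.774 / 0.0564
LR = 13.72

13.72


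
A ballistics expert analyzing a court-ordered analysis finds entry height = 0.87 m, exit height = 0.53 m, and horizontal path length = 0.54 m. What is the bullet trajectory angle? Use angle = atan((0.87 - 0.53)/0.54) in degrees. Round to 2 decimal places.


Bullet trajectory angle:
Height difference = 0.87 - 0.53 = 0.34 m
angle = atan(0.34 / 0.54)
angle = atan(0.62963)
angle = 32.20 degrees

32.20


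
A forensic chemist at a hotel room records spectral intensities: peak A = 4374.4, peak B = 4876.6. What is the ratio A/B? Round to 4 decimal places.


Spectral peak ratio:
Peak A = 4374.4 counts
Peak B = 4876.6 counts
Ratio = 4374.4 / 4876.6 = 0.8970

0.8970


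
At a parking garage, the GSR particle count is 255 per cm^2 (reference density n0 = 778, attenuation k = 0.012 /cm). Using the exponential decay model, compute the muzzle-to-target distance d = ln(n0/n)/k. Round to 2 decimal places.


GSR distance calculation:
n0/n = 778 / 255 = 3.05098
ln(n0/n) = 1.115463
d = 1.115463 / 0.012 = 92.96 cm

92.96


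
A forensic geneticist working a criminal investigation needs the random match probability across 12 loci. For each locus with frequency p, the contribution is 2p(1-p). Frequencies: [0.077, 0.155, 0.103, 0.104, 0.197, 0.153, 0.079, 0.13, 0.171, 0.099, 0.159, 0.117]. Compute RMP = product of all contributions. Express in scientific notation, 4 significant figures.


Computing RMP for 12 loci:
Locus 1: 2 * 0.077 * 0.923 = 0.142142
Locus 2: 2 * 0.155 * 0.845 = 0.26195
Locus 3: 2 * 0.103 * 0.897 = 0.184782
Locus 4: 2 * 0.104 * 0.896 = 0.186368
Locus 5: 2 * 0.197 * 0.803 = 0.316382
Locus 6: 2 * 0.153 * 0.847 = 0.259182
Locus 7: 2 * 0.079 * 0.921 = 0.145518
Locus 8: 2 * 0.13 * 0.87 = 0.2262
Locus 9: 2 * 0.171 * 0.829 = 0.283518
Locus 10: 2 * 0.099 * 0.901 = 0.178398
Locus 11: 2 * 0.159 * 0.841 = 0.267438
Locus 12: 2 * 0.117 * 0.883 = 0.206622
RMP = 9.673e-09

9.673e-09


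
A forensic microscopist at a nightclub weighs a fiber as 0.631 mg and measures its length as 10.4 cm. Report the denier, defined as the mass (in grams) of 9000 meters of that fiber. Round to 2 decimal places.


Denier calculation:
Mass in grams = 0.631 mg / 1000 = 0.000631 g
Length in meters = 10.4 cm / 100 = 0.104 m
Linear density = mass / length = 0.000631 / 0.104 = 0.00606731 g/m
Denier = (g/m) * 9000 = 0.00606731 * 9000 = 54.61

54.61


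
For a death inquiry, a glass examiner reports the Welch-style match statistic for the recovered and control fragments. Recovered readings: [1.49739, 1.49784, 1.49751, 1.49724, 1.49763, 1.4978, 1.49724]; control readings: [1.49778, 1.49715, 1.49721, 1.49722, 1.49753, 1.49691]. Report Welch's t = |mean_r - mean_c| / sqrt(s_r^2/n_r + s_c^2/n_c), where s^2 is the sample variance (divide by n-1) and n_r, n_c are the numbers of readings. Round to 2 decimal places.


Welch's t-criterion for glass RI comparison:
Recovered mean = sum / n_r = 10.48265 / 7 = 1.4975214
Control mean = sum / n_c = 8.9838 / 6 = 1.4973
Recovered sample variance s_r^2 = 6.11143e-08
Control sample variance s_c^2 = 9.448e-08
Welch SE (unpooled) = sqrt(s_r^2/n_r + s_c^2/n_c) = sqrt(8.73061e-09 + 1.57467e-08) = sqrt(2.44773e-08) = 0.000156452
|mean_r - mean_c| = 0.000221429
t = 0.000221429 / 0.000156452 = 1.42

1.42


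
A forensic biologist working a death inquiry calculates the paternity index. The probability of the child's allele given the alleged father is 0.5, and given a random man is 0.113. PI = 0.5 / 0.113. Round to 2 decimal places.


Paternity Index calculation:
PI = P(allele|father) / P(allele|random)
PI = 0.5 / 0.113
PI = 4.42

4.42


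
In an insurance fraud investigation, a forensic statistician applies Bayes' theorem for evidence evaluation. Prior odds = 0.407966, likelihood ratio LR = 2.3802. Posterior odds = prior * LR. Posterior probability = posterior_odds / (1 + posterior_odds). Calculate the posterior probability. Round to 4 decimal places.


Bayesian evidence evaluation:
Posterior odds = prior_odds * LR = 0.407966 * 2.3802 = 0.9710407
Posterior probability = posterior_odds / (1 + posterior_odds)
= 0.9710407 / (1 + 0.9710407)
= 0.9710407 / 1.9710407
= 0.4927

0.4927


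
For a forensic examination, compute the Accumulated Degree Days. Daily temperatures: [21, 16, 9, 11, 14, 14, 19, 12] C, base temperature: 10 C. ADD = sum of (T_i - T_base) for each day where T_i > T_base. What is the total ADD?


Computing ADD day by day:
Day 1: max(0, 21 - 10) = 11
Day 2: max(0, 16 - 10) = 6
Day 3: max(0, 9 - 10) = 0
Day 4: max(0, 11 - 10) = 1
Day 5: max(0, 14 - 10) = 4
Day 6: max(0, 14 - 10) = 4
Day 7: max(0, 19 - 10) = 9
Day 8: max(0, 12 - 10) = 2
Total ADD = 37

37


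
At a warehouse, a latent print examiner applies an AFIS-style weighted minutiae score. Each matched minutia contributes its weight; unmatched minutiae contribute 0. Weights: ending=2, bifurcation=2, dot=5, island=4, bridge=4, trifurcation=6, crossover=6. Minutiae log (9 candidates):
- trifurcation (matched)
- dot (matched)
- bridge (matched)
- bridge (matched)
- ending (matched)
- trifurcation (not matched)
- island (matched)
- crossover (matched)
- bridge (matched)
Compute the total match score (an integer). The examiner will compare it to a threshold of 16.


Weighted minutiae match score:
  trifurcation: matched, +6 (running total 6)
  dot: matched, +5 (running total 11)
  bridge: matched, +4 (running total 15)
  bridge: matched, +4 (running total 19)
  ending: matched, +2 (running total 21)
  trifurcation: not matched, +0
  island: matched, +4 (running total 25)
  crossover: matched, +6 (running total 31)
  bridge: matched, +4 (running total 35)
Total score = 35
Threshold = 16; verdict = identification

35


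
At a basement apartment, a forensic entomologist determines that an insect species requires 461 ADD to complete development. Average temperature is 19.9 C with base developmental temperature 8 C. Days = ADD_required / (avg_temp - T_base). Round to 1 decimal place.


Insect development time:
Effective temperature = avg_temp - T_base = 19.9 - 8 = 11.9 C
Days = ADD / effective_temp = 461 / 11.9 = 38.7 days

38.7


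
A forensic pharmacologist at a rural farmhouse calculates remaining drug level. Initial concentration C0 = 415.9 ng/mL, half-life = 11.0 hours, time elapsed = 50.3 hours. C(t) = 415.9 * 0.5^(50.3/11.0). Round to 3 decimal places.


Drug concentration decay:
Number of half-lives = t / t_half = 50.3 / 11.0 = 4.572727
Decay factor = 0.5^4.572727 = 0.04202154
C(t) = 415.9 * 0.04202154 = 17.477 ng/mL

17.477


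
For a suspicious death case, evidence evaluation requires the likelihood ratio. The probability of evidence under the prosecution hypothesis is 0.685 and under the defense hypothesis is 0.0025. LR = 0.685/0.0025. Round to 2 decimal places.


Likelihood ratio calculation:
LR = P(E|Hp) / P(E|Hd)
LR = 0.685 / 0.0025
LR = 274.00

274.00


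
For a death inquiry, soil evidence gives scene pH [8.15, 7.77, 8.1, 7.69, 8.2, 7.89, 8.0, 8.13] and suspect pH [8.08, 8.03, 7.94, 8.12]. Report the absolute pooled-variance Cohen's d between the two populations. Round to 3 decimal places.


Pooled-variance Cohen's d for soil pH comparison:
Scene mean = 63.93 / 8 = 7.99125
Suspect mean = 32.17 / 4 = 8.0425
Scene sample variance s_s^2 = 0.035698
Suspect sample variance s_c^2 = 0.006025
Pooled variance = ((n_s-1)*s_s^2 + (n_c-1)*s_c^2) / (n_s + n_c - 2) = 0.026796
Pooled SD = sqrt(0.026796) = 0.163695
Mean difference = -0.05125
|d| = |-0.05125| / 0.163695 = 0.313

0.313


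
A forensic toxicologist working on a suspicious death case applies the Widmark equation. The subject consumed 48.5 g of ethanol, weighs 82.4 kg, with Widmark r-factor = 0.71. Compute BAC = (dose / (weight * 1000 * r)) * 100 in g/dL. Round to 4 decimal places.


Applying the Widmark formula:
BAC = (dose_g / (body_wt * 1000 * r)) * 100
Denominator = 82.4 * 1000 * 0.71 = 58504
BAC = (48.5 / 58504) * 100
BAC = 0.0829 g/dL

0.0829


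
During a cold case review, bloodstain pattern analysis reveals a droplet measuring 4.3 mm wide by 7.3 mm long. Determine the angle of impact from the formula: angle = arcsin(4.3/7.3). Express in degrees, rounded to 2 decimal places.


Blood spatter impact angle calculation:
width / length = 4.3 / 7.3 = 0.589041
angle = arcsin(0.589041)
angle = 36.09 degrees

36.09


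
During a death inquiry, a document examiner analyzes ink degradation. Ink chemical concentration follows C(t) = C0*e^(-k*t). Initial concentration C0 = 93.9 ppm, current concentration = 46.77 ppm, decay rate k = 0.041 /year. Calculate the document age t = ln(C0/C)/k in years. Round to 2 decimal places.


Document age estimation:
C0/C = 93.9 / 46.77 = 2.007697
ln(C0/C) = 0.696988
t = 0.696988 / 0.041 = 17.00 years

17.00


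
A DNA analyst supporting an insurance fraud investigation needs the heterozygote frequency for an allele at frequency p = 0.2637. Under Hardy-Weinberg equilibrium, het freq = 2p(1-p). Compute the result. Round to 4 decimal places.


Hardy-Weinberg heterozygote frequency:
q = 1 - p = 1 - 0.2637 = 0.7363
2pq = 2 * 0.2637 * 0.7363 = 0.3883

0.3883


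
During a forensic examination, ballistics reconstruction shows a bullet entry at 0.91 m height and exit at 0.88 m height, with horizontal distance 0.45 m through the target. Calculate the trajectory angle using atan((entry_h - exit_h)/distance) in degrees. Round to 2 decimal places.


Bullet trajectory angle:
Height difference = 0.91 - 0.88 = 0.03 m
angle = atan(0.03 / 0.45)
angle = atan(0.066667)
angle = 3.81 degrees

3.81


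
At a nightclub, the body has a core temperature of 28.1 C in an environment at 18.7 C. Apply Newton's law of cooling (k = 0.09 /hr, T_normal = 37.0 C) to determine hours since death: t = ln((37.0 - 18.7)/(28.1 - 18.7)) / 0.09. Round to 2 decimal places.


Using Newton's law of cooling:
t = ln((T_normal - T_ambient) / (T_body - T_ambient)) / k
T_normal - T_ambient = 18.3
T_body - T_ambient = 9.4
Ratio = 1.946809
ln(ratio) = 0.666192
t = 0.666192 / 0.09 = 7.40 hours

7.40


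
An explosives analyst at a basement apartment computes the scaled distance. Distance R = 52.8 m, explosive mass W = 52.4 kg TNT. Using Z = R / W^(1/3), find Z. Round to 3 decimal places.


Scaled distance calculation:
W^(1/3) = 52.4^(1/3) = 3.742057
Z = R / W^(1/3) = 52.8 / 3.742057
Z = 14.110 m/kg^(1/3)

14.110


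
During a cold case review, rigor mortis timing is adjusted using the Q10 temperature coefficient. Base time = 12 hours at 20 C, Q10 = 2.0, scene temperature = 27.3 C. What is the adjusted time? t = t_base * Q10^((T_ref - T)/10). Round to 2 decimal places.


Rigor mortis time adjustment:
Exponent = (T_ref - T_actual) / 10 = (20 - 27.3) / 10 = -0.73
Q10 factor = 2.0^-0.73 = 0.6029
t_adjusted = 12 * 0.6029 = 7.23 hours

7.23


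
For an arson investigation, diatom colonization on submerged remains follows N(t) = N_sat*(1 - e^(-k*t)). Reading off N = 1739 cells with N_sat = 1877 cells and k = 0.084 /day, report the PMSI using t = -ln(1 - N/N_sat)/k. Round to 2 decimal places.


PMSI from diatom colonization curve:
N / N_sat = 1739 / 1877 = 0.926478
1 - N/N_sat = 0.073522
ln(1 - N/N_sat) = -2.610171
t = -ln(1 - N/N_sat) / k = -(-2.610171) / 0.084 = 31.07 days

31.07


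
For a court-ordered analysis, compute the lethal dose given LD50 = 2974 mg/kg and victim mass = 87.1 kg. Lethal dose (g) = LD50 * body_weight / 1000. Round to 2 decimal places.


Lethal dose calculation:
Lethal dose = LD50 * body_weight / 1000
= 2974 * 87.1 / 1000
= 259035.4 / 1000
= 259.04 g

259.04


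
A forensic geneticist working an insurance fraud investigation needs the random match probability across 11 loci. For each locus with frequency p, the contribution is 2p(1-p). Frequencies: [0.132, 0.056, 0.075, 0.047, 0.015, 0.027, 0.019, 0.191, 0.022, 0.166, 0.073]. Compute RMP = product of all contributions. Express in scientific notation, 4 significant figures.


Computing RMP for 11 loci:
Locus 1: 2 * 0.132 * 0.868 = 0.229152
Locus 2: 2 * 0.056 * 0.944 = 0.105728
Locus 3: 2 * 0.075 * 0.925 = 0.13875
Locus 4: 2 * 0.047 * 0.953 = 0.089582
Locus 5: 2 * 0.015 * 0.985 = 0.02955
Locus 6: 2 * 0.027 * 0.973 = 0.052542
Locus 7: 2 * 0.019 * 0.981 = 0.037278
Locus 8: 2 * 0.191 * 0.809 = 0.309038
Locus 9: 2 * 0.022 * 0.978 = 0.043032
Locus 10: 2 * 0.166 * 0.834 = 0.276888
Locus 11: 2 * 0.073 * 0.927 = 0.135342
RMP = 8.686e-12

8.686e-12


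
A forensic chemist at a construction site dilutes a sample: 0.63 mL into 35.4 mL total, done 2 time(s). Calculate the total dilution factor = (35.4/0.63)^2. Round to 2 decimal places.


Dilution factor calculation:
Single dilution = V_total / V_sample = 35.4 / 0.63 ≈ 56.190476
Number of dilutions = 2
Total DF = (35.4 / 0.63)^2 (full precision, rounded at the end) = 3157.37

3157.37


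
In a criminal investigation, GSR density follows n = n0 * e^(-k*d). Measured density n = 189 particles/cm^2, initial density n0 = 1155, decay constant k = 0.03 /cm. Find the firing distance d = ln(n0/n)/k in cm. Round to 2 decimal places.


GSR distance calculation:
n0/n = 1155 / 189 = 6.111111
ln(n0/n) = 1.810109
d = 1.810109 / 0.03 = 60.34 cm

60.34


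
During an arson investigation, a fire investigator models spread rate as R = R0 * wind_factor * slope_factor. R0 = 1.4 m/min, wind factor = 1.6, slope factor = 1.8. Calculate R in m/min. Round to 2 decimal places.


Fire spread rate calculation:
R = R0 * wind_factor * slope_factor
= 1.4 * 1.6 * 1.8
= 2.24 * 1.8
= 4.03 m/min

4.03


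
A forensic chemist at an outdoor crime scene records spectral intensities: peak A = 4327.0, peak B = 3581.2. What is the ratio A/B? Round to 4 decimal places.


Spectral peak ratio:
Peak A = 4327.0 counts
Peak B = 3581.2 counts
Ratio = 4327.0 / 3581.2 = 1.2083

1.2083


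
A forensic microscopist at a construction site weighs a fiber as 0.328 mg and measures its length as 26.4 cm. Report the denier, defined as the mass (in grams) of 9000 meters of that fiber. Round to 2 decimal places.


Denier calculation:
Mass in grams = 0.328 mg / 1000 = 0.000328 g
Length in meters = 26.4 cm / 100 = 0.264 m
Linear density = mass / length = 0.000328 / 0.264 = 0.00124242 g/m
Denier = (g/m) * 9000 = 0.00124242 * 9000 = 11.18

11.18


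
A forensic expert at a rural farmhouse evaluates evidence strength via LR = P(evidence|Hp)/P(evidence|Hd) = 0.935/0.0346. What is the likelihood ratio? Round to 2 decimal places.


Likelihood ratio calculation:
LR = P(E|Hp) / P(E|Hd)
LR = 0.935 / 0.0346
LR = 27.02

27.02


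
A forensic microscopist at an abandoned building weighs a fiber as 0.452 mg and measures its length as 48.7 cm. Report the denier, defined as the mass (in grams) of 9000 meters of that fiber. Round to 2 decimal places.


Denier calculation:
Mass in grams = 0.452 mg / 1000 = 0.000452 g
Length in meters = 48.7 cm / 100 = 0.487 m
Linear density = mass / length = 0.000452 / 0.487 = 0.00092813 g/m
Denier = (g/m) * 9000 = 0.00092813 * 9000 = 8.35

8.35


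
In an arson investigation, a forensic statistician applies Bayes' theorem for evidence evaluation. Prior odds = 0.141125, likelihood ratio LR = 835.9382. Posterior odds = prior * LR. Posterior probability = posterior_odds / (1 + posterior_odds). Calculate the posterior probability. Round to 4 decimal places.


Bayesian evidence evaluation:
Posterior odds = prior_odds * LR = 0.141125 * 835.9382 = 117.9718
Posterior probability = posterior_odds / (1 + posterior_odds)
= 117.9718 / (1 + 117.9718)
= 117.9718 / 118.9718
= 0.9916

0.9916


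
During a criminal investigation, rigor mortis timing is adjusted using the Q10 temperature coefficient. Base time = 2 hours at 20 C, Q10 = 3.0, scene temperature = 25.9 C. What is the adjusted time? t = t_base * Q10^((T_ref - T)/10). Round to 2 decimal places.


Rigor mortis time adjustment:
Exponent = (T_ref - T_actual) / 10 = (20 - 25.9) / 10 = -0.59
Q10 factor = 3.0^-0.59 = 0.523
t_adjusted = 2 * 0.523 = 1.05 hours

1.05


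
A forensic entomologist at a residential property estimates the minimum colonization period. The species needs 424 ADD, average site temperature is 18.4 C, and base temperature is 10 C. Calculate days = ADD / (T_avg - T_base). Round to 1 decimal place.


Insect development time:
Effective temperature = avg_temp - T_base = 18.4 - 10 = 8.4 C
Days = ADD / effective_temp = 424 / 8.4 = 50.5 days

50.5


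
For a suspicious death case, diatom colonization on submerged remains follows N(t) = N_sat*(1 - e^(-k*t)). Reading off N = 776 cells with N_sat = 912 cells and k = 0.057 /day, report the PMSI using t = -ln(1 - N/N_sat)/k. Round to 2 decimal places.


PMSI from diatom colonization curve:
N / N_sat = 776 / 912 = 0.850877
1 - N/N_sat = 0.149123
ln(1 - N/N_sat) = -1.902984
t = -ln(1 - N/N_sat) / k = -(-1.902984) / 0.057 = 33.39 days

33.39


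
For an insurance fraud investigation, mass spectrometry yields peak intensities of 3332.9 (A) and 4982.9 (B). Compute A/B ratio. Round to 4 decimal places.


Spectral peak ratio:
Peak A = 3332.9 counts
Peak B = 4982.9 counts
Ratio = 3332.9 / 4982.9 = 0.6689

0.6689


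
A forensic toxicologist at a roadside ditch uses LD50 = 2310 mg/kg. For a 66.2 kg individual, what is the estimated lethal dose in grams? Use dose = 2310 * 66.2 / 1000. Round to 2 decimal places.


Lethal dose calculation:
Lethal dose = LD50 * body_weight / 1000
= 2310 * 66.2 / 1000
= 152922 / 1000
= 152.92 g

152.92


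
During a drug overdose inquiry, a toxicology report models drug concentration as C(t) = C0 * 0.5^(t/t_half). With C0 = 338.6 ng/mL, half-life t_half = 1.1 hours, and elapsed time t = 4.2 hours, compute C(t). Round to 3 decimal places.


Drug concentration decay:
Number of half-lives = t / t_half = 4.2 / 1.1 = 3.818182
Decay factor = 0.5^3.818182 = 0.07089452
C(t) = 338.6 * 0.07089452 = 24.005 ng/mL

24.005


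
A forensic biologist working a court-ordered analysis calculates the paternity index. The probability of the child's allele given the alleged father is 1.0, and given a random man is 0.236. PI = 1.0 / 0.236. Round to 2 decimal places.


Paternity Index calculation:
PI = P(allele|father) / P(allele|random)
PI = 1.0 / 0.236
PI = 4.24

4.24


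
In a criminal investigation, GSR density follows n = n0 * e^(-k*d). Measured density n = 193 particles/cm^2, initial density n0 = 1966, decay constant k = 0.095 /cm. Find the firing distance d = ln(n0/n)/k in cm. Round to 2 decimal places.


GSR distance calculation:
n0/n = 1966 / 193 = 10.186528
ln(n0/n) = 2.321066
d = 2.321066 / 0.095 = 24.43 cm

24.43


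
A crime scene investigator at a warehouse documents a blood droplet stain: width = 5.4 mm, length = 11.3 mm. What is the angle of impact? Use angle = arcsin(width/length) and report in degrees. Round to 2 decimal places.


Blood spatter impact angle calculation:
width / length = 5.4 / 11.3 = 0.477876
angle = arcsin(0.477876)
angle = 28.55 degrees

28.55
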